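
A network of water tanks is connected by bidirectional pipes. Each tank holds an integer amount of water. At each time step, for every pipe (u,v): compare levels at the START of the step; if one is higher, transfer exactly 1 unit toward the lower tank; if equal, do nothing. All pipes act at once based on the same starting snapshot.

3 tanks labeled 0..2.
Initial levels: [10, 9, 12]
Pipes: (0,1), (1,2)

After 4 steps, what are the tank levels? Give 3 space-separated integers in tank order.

Answer: 11 9 11

Derivation:
Step 1: flows [0->1,2->1] -> levels [9 11 11]
Step 2: flows [1->0,1=2] -> levels [10 10 11]
Step 3: flows [0=1,2->1] -> levels [10 11 10]
Step 4: flows [1->0,1->2] -> levels [11 9 11]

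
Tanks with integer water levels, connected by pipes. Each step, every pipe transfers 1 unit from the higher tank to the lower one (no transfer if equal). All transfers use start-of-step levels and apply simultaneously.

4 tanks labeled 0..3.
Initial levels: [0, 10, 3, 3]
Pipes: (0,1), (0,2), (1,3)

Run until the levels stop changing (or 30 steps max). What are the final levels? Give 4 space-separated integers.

Step 1: flows [1->0,2->0,1->3] -> levels [2 8 2 4]
Step 2: flows [1->0,0=2,1->3] -> levels [3 6 2 5]
Step 3: flows [1->0,0->2,1->3] -> levels [3 4 3 6]
Step 4: flows [1->0,0=2,3->1] -> levels [4 4 3 5]
Step 5: flows [0=1,0->2,3->1] -> levels [3 5 4 4]
Step 6: flows [1->0,2->0,1->3] -> levels [5 3 3 5]
Step 7: flows [0->1,0->2,3->1] -> levels [3 5 4 4]
  -> period-2 cycle: step 7 state = step 5 state; never stabilizes
  -> state at step 30: (30-5) mod 2 = 1, same as step 6 -> [5 3 3 5]

Answer: 5 3 3 5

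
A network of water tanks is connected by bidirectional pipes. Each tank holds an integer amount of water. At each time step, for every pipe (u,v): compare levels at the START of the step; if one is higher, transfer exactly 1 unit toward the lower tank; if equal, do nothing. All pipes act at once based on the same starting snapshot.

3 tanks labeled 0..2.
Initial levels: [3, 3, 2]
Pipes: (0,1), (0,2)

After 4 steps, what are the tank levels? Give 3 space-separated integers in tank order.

Answer: 4 2 2

Derivation:
Step 1: flows [0=1,0->2] -> levels [2 3 3]
Step 2: flows [1->0,2->0] -> levels [4 2 2]
Step 3: flows [0->1,0->2] -> levels [2 3 3]
  -> period-2 cycle: step 3 state = step 1 state
  -> state at step 4: (4-1) mod 2 = 1, same as step 2 -> [4 2 2]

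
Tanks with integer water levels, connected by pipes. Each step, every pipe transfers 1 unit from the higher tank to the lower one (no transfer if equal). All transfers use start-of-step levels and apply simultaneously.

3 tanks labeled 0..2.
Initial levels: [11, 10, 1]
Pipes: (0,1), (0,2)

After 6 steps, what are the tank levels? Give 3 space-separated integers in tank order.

Step 1: flows [0->1,0->2] -> levels [9 11 2]
Step 2: flows [1->0,0->2] -> levels [9 10 3]
Step 3: flows [1->0,0->2] -> levels [9 9 4]
Step 4: flows [0=1,0->2] -> levels [8 9 5]
Step 5: flows [1->0,0->2] -> levels [8 8 6]
Step 6: flows [0=1,0->2] -> levels [7 8 7]

Answer: 7 8 7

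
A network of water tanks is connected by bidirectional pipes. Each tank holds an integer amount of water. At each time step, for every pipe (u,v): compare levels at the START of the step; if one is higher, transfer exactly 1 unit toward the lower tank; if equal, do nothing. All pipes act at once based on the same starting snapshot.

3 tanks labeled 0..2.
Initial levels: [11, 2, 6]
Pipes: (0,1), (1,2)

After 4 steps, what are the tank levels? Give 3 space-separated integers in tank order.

Answer: 7 6 6

Derivation:
Step 1: flows [0->1,2->1] -> levels [10 4 5]
Step 2: flows [0->1,2->1] -> levels [9 6 4]
Step 3: flows [0->1,1->2] -> levels [8 6 5]
Step 4: flows [0->1,1->2] -> levels [7 6 6]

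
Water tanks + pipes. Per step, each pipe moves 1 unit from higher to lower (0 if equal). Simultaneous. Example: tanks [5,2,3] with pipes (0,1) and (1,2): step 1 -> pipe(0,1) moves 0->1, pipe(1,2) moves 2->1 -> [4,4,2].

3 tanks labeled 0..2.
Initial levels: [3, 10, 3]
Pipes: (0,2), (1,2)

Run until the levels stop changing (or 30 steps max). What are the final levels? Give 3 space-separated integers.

Answer: 6 6 4

Derivation:
Step 1: flows [0=2,1->2] -> levels [3 9 4]
Step 2: flows [2->0,1->2] -> levels [4 8 4]
Step 3: flows [0=2,1->2] -> levels [4 7 5]
Step 4: flows [2->0,1->2] -> levels [5 6 5]
Step 5: flows [0=2,1->2] -> levels [5 5 6]
Step 6: flows [2->0,2->1] -> levels [6 6 4]
Step 7: flows [0->2,1->2] -> levels [5 5 6]
  -> period-2 cycle: step 7 state = step 5 state; never stabilizes
  -> state at step 30: (30-5) mod 2 = 1, same as step 6 -> [6 6 4]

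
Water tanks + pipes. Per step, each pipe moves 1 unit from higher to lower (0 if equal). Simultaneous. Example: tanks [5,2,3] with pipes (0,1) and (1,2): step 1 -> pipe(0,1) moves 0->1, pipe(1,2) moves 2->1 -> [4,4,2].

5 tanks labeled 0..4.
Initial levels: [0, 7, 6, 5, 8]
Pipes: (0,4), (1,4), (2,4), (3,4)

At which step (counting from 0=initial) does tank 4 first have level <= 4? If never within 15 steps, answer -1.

Answer: 1

Derivation:
Step 1: flows [4->0,4->1,4->2,4->3] -> levels [1 8 7 6 4]
Tank 4 first reaches <=4 at step 1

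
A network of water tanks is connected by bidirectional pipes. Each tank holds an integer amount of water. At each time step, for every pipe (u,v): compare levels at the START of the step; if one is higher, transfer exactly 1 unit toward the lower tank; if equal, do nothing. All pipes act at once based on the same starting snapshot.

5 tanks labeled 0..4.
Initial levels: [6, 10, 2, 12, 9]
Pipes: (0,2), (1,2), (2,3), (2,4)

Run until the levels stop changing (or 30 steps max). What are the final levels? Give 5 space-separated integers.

Step 1: flows [0->2,1->2,3->2,4->2] -> levels [5 9 6 11 8]
Step 2: flows [2->0,1->2,3->2,4->2] -> levels [6 8 8 10 7]
Step 3: flows [2->0,1=2,3->2,2->4] -> levels [7 8 7 9 8]
Step 4: flows [0=2,1->2,3->2,4->2] -> levels [7 7 10 8 7]
Step 5: flows [2->0,2->1,2->3,2->4] -> levels [8 8 6 9 8]
Step 6: flows [0->2,1->2,3->2,4->2] -> levels [7 7 10 8 7]
  -> period-2 cycle: step 6 state = step 4 state; never stabilizes
  -> state at step 30: (30-4) mod 2 = 0, same as step 4 -> [7 7 10 8 7]

Answer: 7 7 10 8 7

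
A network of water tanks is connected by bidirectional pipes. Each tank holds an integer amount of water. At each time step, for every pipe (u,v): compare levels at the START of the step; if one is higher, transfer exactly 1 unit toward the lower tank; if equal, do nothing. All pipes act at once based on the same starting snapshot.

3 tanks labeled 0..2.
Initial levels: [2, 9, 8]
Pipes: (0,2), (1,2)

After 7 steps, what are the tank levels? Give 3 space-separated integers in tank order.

Step 1: flows [2->0,1->2] -> levels [3 8 8]
Step 2: flows [2->0,1=2] -> levels [4 8 7]
Step 3: flows [2->0,1->2] -> levels [5 7 7]
Step 4: flows [2->0,1=2] -> levels [6 7 6]
Step 5: flows [0=2,1->2] -> levels [6 6 7]
Step 6: flows [2->0,2->1] -> levels [7 7 5]
Step 7: flows [0->2,1->2] -> levels [6 6 7]

Answer: 6 6 7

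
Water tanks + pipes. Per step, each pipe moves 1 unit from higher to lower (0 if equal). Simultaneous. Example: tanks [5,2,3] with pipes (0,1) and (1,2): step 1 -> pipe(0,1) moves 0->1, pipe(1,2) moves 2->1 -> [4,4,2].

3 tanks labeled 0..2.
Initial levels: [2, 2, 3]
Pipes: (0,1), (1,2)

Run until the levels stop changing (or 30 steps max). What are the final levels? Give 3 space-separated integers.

Step 1: flows [0=1,2->1] -> levels [2 3 2]
Step 2: flows [1->0,1->2] -> levels [3 1 3]
Step 3: flows [0->1,2->1] -> levels [2 3 2]
  -> period-2 cycle: step 3 state = step 1 state; never stabilizes
  -> state at step 30: (30-1) mod 2 = 1, same as step 2 -> [3 1 3]

Answer: 3 1 3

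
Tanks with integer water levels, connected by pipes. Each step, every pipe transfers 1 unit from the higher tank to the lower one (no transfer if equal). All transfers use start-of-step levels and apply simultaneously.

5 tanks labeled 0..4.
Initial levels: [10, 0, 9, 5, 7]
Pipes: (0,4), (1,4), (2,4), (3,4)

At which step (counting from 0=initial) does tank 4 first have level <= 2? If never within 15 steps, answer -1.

Step 1: flows [0->4,4->1,2->4,4->3] -> levels [9 1 8 6 7]
Step 2: flows [0->4,4->1,2->4,4->3] -> levels [8 2 7 7 7]
Step 3: flows [0->4,4->1,2=4,3=4] -> levels [7 3 7 7 7]
Step 4: flows [0=4,4->1,2=4,3=4] -> levels [7 4 7 7 6]
Step 5: flows [0->4,4->1,2->4,3->4] -> levels [6 5 6 6 8]
Step 6: flows [4->0,4->1,4->2,4->3] -> levels [7 6 7 7 4]
Step 7: flows [0->4,1->4,2->4,3->4] -> levels [6 5 6 6 8]
  -> period-2 cycle (repeats step 5); tank 4 never drops to <=2
Tank 4 never reaches <=2 within 15 steps

Answer: -1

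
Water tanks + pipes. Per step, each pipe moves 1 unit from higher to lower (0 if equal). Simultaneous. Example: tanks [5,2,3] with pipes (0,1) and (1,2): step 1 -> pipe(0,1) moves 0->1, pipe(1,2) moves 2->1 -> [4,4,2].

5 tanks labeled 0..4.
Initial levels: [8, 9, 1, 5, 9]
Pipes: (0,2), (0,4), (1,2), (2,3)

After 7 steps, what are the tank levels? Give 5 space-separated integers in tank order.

Step 1: flows [0->2,4->0,1->2,3->2] -> levels [8 8 4 4 8]
Step 2: flows [0->2,0=4,1->2,2=3] -> levels [7 7 6 4 8]
Step 3: flows [0->2,4->0,1->2,2->3] -> levels [7 6 7 5 7]
Step 4: flows [0=2,0=4,2->1,2->3] -> levels [7 7 5 6 7]
Step 5: flows [0->2,0=4,1->2,3->2] -> levels [6 6 8 5 7]
Step 6: flows [2->0,4->0,2->1,2->3] -> levels [8 7 5 6 6]
Step 7: flows [0->2,0->4,1->2,3->2] -> levels [6 6 8 5 7]

Answer: 6 6 8 5 7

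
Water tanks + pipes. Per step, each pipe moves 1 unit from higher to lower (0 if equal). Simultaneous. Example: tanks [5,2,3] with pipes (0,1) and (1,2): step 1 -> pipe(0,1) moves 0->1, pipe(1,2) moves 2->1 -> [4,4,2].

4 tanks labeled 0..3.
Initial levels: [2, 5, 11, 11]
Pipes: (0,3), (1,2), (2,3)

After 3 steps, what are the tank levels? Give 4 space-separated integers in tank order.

Answer: 5 8 8 8

Derivation:
Step 1: flows [3->0,2->1,2=3] -> levels [3 6 10 10]
Step 2: flows [3->0,2->1,2=3] -> levels [4 7 9 9]
Step 3: flows [3->0,2->1,2=3] -> levels [5 8 8 8]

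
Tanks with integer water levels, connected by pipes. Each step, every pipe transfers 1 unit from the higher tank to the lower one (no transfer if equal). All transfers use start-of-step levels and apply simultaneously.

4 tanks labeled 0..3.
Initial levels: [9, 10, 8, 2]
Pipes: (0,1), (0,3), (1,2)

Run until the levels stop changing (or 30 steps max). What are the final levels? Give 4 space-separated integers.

Answer: 6 8 7 8

Derivation:
Step 1: flows [1->0,0->3,1->2] -> levels [9 8 9 3]
Step 2: flows [0->1,0->3,2->1] -> levels [7 10 8 4]
Step 3: flows [1->0,0->3,1->2] -> levels [7 8 9 5]
Step 4: flows [1->0,0->3,2->1] -> levels [7 8 8 6]
Step 5: flows [1->0,0->3,1=2] -> levels [7 7 8 7]
Step 6: flows [0=1,0=3,2->1] -> levels [7 8 7 7]
Step 7: flows [1->0,0=3,1->2] -> levels [8 6 8 7]
Step 8: flows [0->1,0->3,2->1] -> levels [6 8 7 8]
Step 9: flows [1->0,3->0,1->2] -> levels [8 6 8 7]
  -> period-2 cycle: step 9 state = step 7 state; never stabilizes
  -> state at step 30: (30-7) mod 2 = 1, same as step 8 -> [6 8 7 8]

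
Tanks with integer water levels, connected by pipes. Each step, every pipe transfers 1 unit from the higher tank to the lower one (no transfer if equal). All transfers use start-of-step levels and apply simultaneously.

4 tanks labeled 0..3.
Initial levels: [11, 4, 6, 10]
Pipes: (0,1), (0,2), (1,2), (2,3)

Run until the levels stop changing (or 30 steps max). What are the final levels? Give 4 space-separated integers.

Answer: 7 8 9 7

Derivation:
Step 1: flows [0->1,0->2,2->1,3->2] -> levels [9 6 7 9]
Step 2: flows [0->1,0->2,2->1,3->2] -> levels [7 8 8 8]
Step 3: flows [1->0,2->0,1=2,2=3] -> levels [9 7 7 8]
Step 4: flows [0->1,0->2,1=2,3->2] -> levels [7 8 9 7]
Step 5: flows [1->0,2->0,2->1,2->3] -> levels [9 8 6 8]
Step 6: flows [0->1,0->2,1->2,3->2] -> levels [7 8 9 7]
  -> period-2 cycle: step 6 state = step 4 state; never stabilizes
  -> state at step 30: (30-4) mod 2 = 0, same as step 4 -> [7 8 9 7]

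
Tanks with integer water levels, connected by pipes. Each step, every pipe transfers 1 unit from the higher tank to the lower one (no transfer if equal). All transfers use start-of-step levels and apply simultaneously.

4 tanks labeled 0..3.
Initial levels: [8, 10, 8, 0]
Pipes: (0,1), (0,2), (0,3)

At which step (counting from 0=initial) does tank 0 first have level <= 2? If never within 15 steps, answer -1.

Answer: -1

Derivation:
Step 1: flows [1->0,0=2,0->3] -> levels [8 9 8 1]
Step 2: flows [1->0,0=2,0->3] -> levels [8 8 8 2]
Step 3: flows [0=1,0=2,0->3] -> levels [7 8 8 3]
Step 4: flows [1->0,2->0,0->3] -> levels [8 7 7 4]
Step 5: flows [0->1,0->2,0->3] -> levels [5 8 8 5]
Step 6: flows [1->0,2->0,0=3] -> levels [7 7 7 5]
Step 7: flows [0=1,0=2,0->3] -> levels [6 7 7 6]
Step 8: flows [1->0,2->0,0=3] -> levels [8 6 6 6]
Step 9: flows [0->1,0->2,0->3] -> levels [5 7 7 7]
Step 10: flows [1->0,2->0,3->0] -> levels [8 6 6 6]
  -> period-2 cycle (repeats step 8); tank 0 never drops to <=2
Tank 0 never reaches <=2 within 15 steps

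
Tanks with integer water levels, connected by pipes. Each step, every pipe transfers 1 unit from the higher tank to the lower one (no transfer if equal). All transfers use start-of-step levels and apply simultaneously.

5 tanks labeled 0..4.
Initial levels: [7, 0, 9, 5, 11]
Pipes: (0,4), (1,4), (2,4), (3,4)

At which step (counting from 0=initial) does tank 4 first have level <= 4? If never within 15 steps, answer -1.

Step 1: flows [4->0,4->1,4->2,4->3] -> levels [8 1 10 6 7]
Step 2: flows [0->4,4->1,2->4,4->3] -> levels [7 2 9 7 7]
Step 3: flows [0=4,4->1,2->4,3=4] -> levels [7 3 8 7 7]
Step 4: flows [0=4,4->1,2->4,3=4] -> levels [7 4 7 7 7]
Step 5: flows [0=4,4->1,2=4,3=4] -> levels [7 5 7 7 6]
Step 6: flows [0->4,4->1,2->4,3->4] -> levels [6 6 6 6 8]
Step 7: flows [4->0,4->1,4->2,4->3] -> levels [7 7 7 7 4]
Tank 4 first reaches <=4 at step 7

Answer: 7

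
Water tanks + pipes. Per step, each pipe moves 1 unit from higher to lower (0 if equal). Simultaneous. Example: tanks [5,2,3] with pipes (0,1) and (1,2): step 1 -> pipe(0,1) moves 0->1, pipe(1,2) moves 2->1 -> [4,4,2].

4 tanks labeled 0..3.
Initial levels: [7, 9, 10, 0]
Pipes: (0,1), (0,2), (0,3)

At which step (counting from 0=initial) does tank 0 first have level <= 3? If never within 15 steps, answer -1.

Step 1: flows [1->0,2->0,0->3] -> levels [8 8 9 1]
Step 2: flows [0=1,2->0,0->3] -> levels [8 8 8 2]
Step 3: flows [0=1,0=2,0->3] -> levels [7 8 8 3]
Step 4: flows [1->0,2->0,0->3] -> levels [8 7 7 4]
Step 5: flows [0->1,0->2,0->3] -> levels [5 8 8 5]
Step 6: flows [1->0,2->0,0=3] -> levels [7 7 7 5]
Step 7: flows [0=1,0=2,0->3] -> levels [6 7 7 6]
Step 8: flows [1->0,2->0,0=3] -> levels [8 6 6 6]
Step 9: flows [0->1,0->2,0->3] -> levels [5 7 7 7]
Step 10: flows [1->0,2->0,3->0] -> levels [8 6 6 6]
  -> period-2 cycle (repeats step 8); tank 0 never drops to <=3
Tank 0 never reaches <=3 within 15 steps

Answer: -1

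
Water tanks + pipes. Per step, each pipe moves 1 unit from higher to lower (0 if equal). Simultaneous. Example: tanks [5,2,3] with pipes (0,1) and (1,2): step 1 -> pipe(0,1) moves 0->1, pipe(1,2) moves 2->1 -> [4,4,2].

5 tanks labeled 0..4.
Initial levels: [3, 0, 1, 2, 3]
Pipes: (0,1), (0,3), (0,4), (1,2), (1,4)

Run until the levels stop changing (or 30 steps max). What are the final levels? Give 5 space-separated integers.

Answer: 4 0 1 2 2

Derivation:
Step 1: flows [0->1,0->3,0=4,2->1,4->1] -> levels [1 3 0 3 2]
Step 2: flows [1->0,3->0,4->0,1->2,1->4] -> levels [4 0 1 2 2]
Step 3: flows [0->1,0->3,0->4,2->1,4->1] -> levels [1 3 0 3 2]
  -> period-2 cycle: step 3 state = step 1 state; never stabilizes
  -> state at step 30: (30-1) mod 2 = 1, same as step 2 -> [4 0 1 2 2]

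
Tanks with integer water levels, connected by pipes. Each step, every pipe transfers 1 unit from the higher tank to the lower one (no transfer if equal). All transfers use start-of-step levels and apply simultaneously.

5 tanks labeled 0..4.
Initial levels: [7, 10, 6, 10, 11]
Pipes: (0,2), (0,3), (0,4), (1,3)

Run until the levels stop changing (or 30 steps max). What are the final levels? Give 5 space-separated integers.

Answer: 11 9 8 8 8

Derivation:
Step 1: flows [0->2,3->0,4->0,1=3] -> levels [8 10 7 9 10]
Step 2: flows [0->2,3->0,4->0,1->3] -> levels [9 9 8 9 9]
Step 3: flows [0->2,0=3,0=4,1=3] -> levels [8 9 9 9 9]
Step 4: flows [2->0,3->0,4->0,1=3] -> levels [11 9 8 8 8]
Step 5: flows [0->2,0->3,0->4,1->3] -> levels [8 8 9 10 9]
Step 6: flows [2->0,3->0,4->0,3->1] -> levels [11 9 8 8 8]
  -> period-2 cycle: step 6 state = step 4 state; never stabilizes
  -> state at step 30: (30-4) mod 2 = 0, same as step 4 -> [11 9 8 8 8]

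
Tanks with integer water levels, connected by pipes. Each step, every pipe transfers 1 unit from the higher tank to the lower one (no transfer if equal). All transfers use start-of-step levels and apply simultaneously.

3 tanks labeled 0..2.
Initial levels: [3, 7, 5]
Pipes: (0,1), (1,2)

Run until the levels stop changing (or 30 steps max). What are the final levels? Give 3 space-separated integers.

Answer: 5 5 5

Derivation:
Step 1: flows [1->0,1->2] -> levels [4 5 6]
Step 2: flows [1->0,2->1] -> levels [5 5 5]
Step 3: flows [0=1,1=2] -> levels [5 5 5]
  -> stable (no change)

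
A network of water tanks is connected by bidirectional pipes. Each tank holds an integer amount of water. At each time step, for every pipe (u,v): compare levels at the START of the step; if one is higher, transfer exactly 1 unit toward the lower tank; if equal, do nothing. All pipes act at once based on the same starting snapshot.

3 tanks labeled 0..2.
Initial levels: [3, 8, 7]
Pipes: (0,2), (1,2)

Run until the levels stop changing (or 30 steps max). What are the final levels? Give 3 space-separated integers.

Step 1: flows [2->0,1->2] -> levels [4 7 7]
Step 2: flows [2->0,1=2] -> levels [5 7 6]
Step 3: flows [2->0,1->2] -> levels [6 6 6]
Step 4: flows [0=2,1=2] -> levels [6 6 6]
  -> stable (no change)

Answer: 6 6 6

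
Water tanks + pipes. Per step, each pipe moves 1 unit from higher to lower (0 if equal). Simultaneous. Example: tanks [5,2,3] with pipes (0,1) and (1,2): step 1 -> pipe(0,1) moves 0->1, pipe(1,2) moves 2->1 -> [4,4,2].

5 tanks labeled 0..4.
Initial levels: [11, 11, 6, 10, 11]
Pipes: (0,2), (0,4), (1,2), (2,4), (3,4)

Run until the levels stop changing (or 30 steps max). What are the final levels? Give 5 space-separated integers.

Step 1: flows [0->2,0=4,1->2,4->2,4->3] -> levels [10 10 9 11 9]
Step 2: flows [0->2,0->4,1->2,2=4,3->4] -> levels [8 9 11 10 11]
Step 3: flows [2->0,4->0,2->1,2=4,4->3] -> levels [10 10 9 11 9]
  -> period-2 cycle: step 3 state = step 1 state; never stabilizes
  -> state at step 30: (30-1) mod 2 = 1, same as step 2 -> [8 9 11 10 11]

Answer: 8 9 11 10 11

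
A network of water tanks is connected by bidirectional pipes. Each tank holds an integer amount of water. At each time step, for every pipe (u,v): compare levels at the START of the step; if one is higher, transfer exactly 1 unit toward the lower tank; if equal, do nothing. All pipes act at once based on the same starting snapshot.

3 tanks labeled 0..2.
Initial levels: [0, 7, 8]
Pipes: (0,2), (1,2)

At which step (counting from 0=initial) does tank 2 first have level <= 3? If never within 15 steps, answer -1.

Answer: -1

Derivation:
Step 1: flows [2->0,2->1] -> levels [1 8 6]
Step 2: flows [2->0,1->2] -> levels [2 7 6]
Step 3: flows [2->0,1->2] -> levels [3 6 6]
Step 4: flows [2->0,1=2] -> levels [4 6 5]
Step 5: flows [2->0,1->2] -> levels [5 5 5]
Step 6: flows [0=2,1=2] -> levels [5 5 5]
  -> stable; tank 2 stays at 5 > 3
Tank 2 never reaches <=3 within 15 steps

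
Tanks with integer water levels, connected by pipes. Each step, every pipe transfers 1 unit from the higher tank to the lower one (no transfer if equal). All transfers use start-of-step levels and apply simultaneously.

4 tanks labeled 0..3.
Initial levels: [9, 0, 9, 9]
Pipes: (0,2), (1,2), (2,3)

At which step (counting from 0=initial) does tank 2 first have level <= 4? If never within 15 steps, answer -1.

Step 1: flows [0=2,2->1,2=3] -> levels [9 1 8 9]
Step 2: flows [0->2,2->1,3->2] -> levels [8 2 9 8]
Step 3: flows [2->0,2->1,2->3] -> levels [9 3 6 9]
Step 4: flows [0->2,2->1,3->2] -> levels [8 4 7 8]
Step 5: flows [0->2,2->1,3->2] -> levels [7 5 8 7]
Step 6: flows [2->0,2->1,2->3] -> levels [8 6 5 8]
Step 7: flows [0->2,1->2,3->2] -> levels [7 5 8 7]
  -> period-2 cycle (repeats step 5); tank 2 never drops to <=4
Tank 2 never reaches <=4 within 15 steps

Answer: -1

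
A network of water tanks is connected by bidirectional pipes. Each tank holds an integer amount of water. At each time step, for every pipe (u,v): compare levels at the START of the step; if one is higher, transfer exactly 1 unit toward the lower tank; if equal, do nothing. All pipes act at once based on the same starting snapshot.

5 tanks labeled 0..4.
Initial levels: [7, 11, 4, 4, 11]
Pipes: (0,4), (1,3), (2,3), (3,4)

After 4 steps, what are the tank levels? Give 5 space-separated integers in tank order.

Step 1: flows [4->0,1->3,2=3,4->3] -> levels [8 10 4 6 9]
Step 2: flows [4->0,1->3,3->2,4->3] -> levels [9 9 5 7 7]
Step 3: flows [0->4,1->3,3->2,3=4] -> levels [8 8 6 7 8]
Step 4: flows [0=4,1->3,3->2,4->3] -> levels [8 7 7 8 7]

Answer: 8 7 7 8 7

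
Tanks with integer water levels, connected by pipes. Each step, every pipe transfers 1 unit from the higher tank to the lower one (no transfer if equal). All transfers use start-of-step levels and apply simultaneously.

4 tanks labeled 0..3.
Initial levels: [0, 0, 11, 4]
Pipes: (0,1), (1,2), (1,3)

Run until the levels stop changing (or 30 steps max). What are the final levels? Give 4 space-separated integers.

Answer: 3 6 3 3

Derivation:
Step 1: flows [0=1,2->1,3->1] -> levels [0 2 10 3]
Step 2: flows [1->0,2->1,3->1] -> levels [1 3 9 2]
Step 3: flows [1->0,2->1,1->3] -> levels [2 2 8 3]
Step 4: flows [0=1,2->1,3->1] -> levels [2 4 7 2]
Step 5: flows [1->0,2->1,1->3] -> levels [3 3 6 3]
Step 6: flows [0=1,2->1,1=3] -> levels [3 4 5 3]
Step 7: flows [1->0,2->1,1->3] -> levels [4 3 4 4]
Step 8: flows [0->1,2->1,3->1] -> levels [3 6 3 3]
Step 9: flows [1->0,1->2,1->3] -> levels [4 3 4 4]
  -> period-2 cycle: step 9 state = step 7 state; never stabilizes
  -> state at step 30: (30-7) mod 2 = 1, same as step 8 -> [3 6 3 3]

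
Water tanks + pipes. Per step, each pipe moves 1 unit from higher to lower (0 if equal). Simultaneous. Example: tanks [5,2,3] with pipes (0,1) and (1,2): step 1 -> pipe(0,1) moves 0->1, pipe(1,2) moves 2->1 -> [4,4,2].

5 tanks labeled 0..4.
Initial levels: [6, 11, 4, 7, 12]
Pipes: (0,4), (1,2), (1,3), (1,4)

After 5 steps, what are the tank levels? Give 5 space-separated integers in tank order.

Answer: 9 9 7 8 7

Derivation:
Step 1: flows [4->0,1->2,1->3,4->1] -> levels [7 10 5 8 10]
Step 2: flows [4->0,1->2,1->3,1=4] -> levels [8 8 6 9 9]
Step 3: flows [4->0,1->2,3->1,4->1] -> levels [9 9 7 8 7]
Step 4: flows [0->4,1->2,1->3,1->4] -> levels [8 6 8 9 9]
Step 5: flows [4->0,2->1,3->1,4->1] -> levels [9 9 7 8 7]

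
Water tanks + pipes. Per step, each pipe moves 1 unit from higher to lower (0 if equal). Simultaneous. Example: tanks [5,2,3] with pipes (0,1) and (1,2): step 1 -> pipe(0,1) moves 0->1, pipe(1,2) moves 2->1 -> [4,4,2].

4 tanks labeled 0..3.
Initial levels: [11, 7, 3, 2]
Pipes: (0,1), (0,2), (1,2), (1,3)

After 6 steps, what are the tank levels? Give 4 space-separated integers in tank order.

Step 1: flows [0->1,0->2,1->2,1->3] -> levels [9 6 5 3]
Step 2: flows [0->1,0->2,1->2,1->3] -> levels [7 5 7 4]
Step 3: flows [0->1,0=2,2->1,1->3] -> levels [6 6 6 5]
Step 4: flows [0=1,0=2,1=2,1->3] -> levels [6 5 6 6]
Step 5: flows [0->1,0=2,2->1,3->1] -> levels [5 8 5 5]
Step 6: flows [1->0,0=2,1->2,1->3] -> levels [6 5 6 6]

Answer: 6 5 6 6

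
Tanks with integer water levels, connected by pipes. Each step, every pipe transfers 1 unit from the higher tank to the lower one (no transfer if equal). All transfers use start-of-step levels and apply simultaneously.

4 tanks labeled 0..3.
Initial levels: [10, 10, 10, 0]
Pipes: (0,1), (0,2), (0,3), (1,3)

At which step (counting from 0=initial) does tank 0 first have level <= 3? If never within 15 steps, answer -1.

Step 1: flows [0=1,0=2,0->3,1->3] -> levels [9 9 10 2]
Step 2: flows [0=1,2->0,0->3,1->3] -> levels [9 8 9 4]
Step 3: flows [0->1,0=2,0->3,1->3] -> levels [7 8 9 6]
Step 4: flows [1->0,2->0,0->3,1->3] -> levels [8 6 8 8]
Step 5: flows [0->1,0=2,0=3,3->1] -> levels [7 8 8 7]
Step 6: flows [1->0,2->0,0=3,1->3] -> levels [9 6 7 8]
Step 7: flows [0->1,0->2,0->3,3->1] -> levels [6 8 8 8]
Step 8: flows [1->0,2->0,3->0,1=3] -> levels [9 7 7 7]
Step 9: flows [0->1,0->2,0->3,1=3] -> levels [6 8 8 8]
  -> period-2 cycle (repeats step 7); tank 0 never drops to <=3
Tank 0 never reaches <=3 within 15 steps

Answer: -1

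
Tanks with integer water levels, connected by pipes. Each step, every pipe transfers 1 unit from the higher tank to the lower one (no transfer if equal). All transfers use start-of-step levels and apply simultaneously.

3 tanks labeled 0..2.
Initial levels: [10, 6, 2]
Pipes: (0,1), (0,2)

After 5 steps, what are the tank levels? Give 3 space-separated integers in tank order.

Answer: 6 6 6

Derivation:
Step 1: flows [0->1,0->2] -> levels [8 7 3]
Step 2: flows [0->1,0->2] -> levels [6 8 4]
Step 3: flows [1->0,0->2] -> levels [6 7 5]
Step 4: flows [1->0,0->2] -> levels [6 6 6]
Step 5: flows [0=1,0=2] -> levels [6 6 6]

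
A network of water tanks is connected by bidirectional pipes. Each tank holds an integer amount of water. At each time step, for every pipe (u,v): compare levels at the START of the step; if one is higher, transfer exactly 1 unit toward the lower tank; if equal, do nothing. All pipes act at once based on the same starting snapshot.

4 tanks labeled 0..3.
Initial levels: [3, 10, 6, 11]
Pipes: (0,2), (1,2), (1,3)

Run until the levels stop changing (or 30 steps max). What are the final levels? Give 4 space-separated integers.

Step 1: flows [2->0,1->2,3->1] -> levels [4 10 6 10]
Step 2: flows [2->0,1->2,1=3] -> levels [5 9 6 10]
Step 3: flows [2->0,1->2,3->1] -> levels [6 9 6 9]
Step 4: flows [0=2,1->2,1=3] -> levels [6 8 7 9]
Step 5: flows [2->0,1->2,3->1] -> levels [7 8 7 8]
Step 6: flows [0=2,1->2,1=3] -> levels [7 7 8 8]
Step 7: flows [2->0,2->1,3->1] -> levels [8 9 6 7]
Step 8: flows [0->2,1->2,1->3] -> levels [7 7 8 8]
  -> period-2 cycle: step 8 state = step 6 state; never stabilizes
  -> state at step 30: (30-6) mod 2 = 0, same as step 6 -> [7 7 8 8]

Answer: 7 7 8 8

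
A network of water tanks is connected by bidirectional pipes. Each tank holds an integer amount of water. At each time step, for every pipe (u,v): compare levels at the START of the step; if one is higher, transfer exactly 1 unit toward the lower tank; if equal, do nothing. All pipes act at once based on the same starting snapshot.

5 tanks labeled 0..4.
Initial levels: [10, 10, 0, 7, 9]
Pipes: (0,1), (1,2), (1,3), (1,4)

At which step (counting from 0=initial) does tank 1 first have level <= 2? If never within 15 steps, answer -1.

Answer: -1

Derivation:
Step 1: flows [0=1,1->2,1->3,1->4] -> levels [10 7 1 8 10]
Step 2: flows [0->1,1->2,3->1,4->1] -> levels [9 9 2 7 9]
Step 3: flows [0=1,1->2,1->3,1=4] -> levels [9 7 3 8 9]
Step 4: flows [0->1,1->2,3->1,4->1] -> levels [8 9 4 7 8]
Step 5: flows [1->0,1->2,1->3,1->4] -> levels [9 5 5 8 9]
Step 6: flows [0->1,1=2,3->1,4->1] -> levels [8 8 5 7 8]
Step 7: flows [0=1,1->2,1->3,1=4] -> levels [8 6 6 8 8]
Step 8: flows [0->1,1=2,3->1,4->1] -> levels [7 9 6 7 7]
Step 9: flows [1->0,1->2,1->3,1->4] -> levels [8 5 7 8 8]
Step 10: flows [0->1,2->1,3->1,4->1] -> levels [7 9 6 7 7]
  -> period-2 cycle (repeats step 8); tank 1 never drops to <=2
Tank 1 never reaches <=2 within 15 steps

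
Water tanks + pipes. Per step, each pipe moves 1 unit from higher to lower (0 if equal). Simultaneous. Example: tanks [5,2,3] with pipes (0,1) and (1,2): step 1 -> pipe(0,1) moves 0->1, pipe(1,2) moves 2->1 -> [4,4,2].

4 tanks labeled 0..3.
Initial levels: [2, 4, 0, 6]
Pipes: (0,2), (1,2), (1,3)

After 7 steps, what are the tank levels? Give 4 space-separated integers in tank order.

Step 1: flows [0->2,1->2,3->1] -> levels [1 4 2 5]
Step 2: flows [2->0,1->2,3->1] -> levels [2 4 2 4]
Step 3: flows [0=2,1->2,1=3] -> levels [2 3 3 4]
Step 4: flows [2->0,1=2,3->1] -> levels [3 4 2 3]
Step 5: flows [0->2,1->2,1->3] -> levels [2 2 4 4]
Step 6: flows [2->0,2->1,3->1] -> levels [3 4 2 3]
  -> period-2 cycle: step 6 state = step 4 state
  -> state at step 7: (7-4) mod 2 = 1, same as step 5 -> [2 2 4 4]

Answer: 2 2 4 4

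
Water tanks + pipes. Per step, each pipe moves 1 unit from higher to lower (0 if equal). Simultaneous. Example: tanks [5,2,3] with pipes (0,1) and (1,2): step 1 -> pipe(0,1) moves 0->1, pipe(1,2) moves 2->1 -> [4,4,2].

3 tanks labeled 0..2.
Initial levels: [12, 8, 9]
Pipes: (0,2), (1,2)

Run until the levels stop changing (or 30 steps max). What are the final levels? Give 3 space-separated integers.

Step 1: flows [0->2,2->1] -> levels [11 9 9]
Step 2: flows [0->2,1=2] -> levels [10 9 10]
Step 3: flows [0=2,2->1] -> levels [10 10 9]
Step 4: flows [0->2,1->2] -> levels [9 9 11]
Step 5: flows [2->0,2->1] -> levels [10 10 9]
  -> period-2 cycle: step 5 state = step 3 state; never stabilizes
  -> state at step 30: (30-3) mod 2 = 1, same as step 4 -> [9 9 11]

Answer: 9 9 11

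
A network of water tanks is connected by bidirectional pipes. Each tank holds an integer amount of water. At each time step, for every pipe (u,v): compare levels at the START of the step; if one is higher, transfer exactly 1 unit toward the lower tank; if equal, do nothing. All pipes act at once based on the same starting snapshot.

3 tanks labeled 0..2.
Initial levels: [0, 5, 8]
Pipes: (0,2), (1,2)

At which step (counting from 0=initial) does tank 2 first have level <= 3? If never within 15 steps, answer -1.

Step 1: flows [2->0,2->1] -> levels [1 6 6]
Step 2: flows [2->0,1=2] -> levels [2 6 5]
Step 3: flows [2->0,1->2] -> levels [3 5 5]
Step 4: flows [2->0,1=2] -> levels [4 5 4]
Step 5: flows [0=2,1->2] -> levels [4 4 5]
Step 6: flows [2->0,2->1] -> levels [5 5 3]
Tank 2 first reaches <=3 at step 6

Answer: 6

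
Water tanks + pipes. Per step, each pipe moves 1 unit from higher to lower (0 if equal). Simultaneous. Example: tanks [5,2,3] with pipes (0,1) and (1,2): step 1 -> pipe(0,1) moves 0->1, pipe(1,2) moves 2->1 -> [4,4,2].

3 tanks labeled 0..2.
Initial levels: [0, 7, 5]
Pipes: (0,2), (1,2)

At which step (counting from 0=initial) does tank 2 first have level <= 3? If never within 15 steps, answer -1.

Answer: -1

Derivation:
Step 1: flows [2->0,1->2] -> levels [1 6 5]
Step 2: flows [2->0,1->2] -> levels [2 5 5]
Step 3: flows [2->0,1=2] -> levels [3 5 4]
Step 4: flows [2->0,1->2] -> levels [4 4 4]
Step 5: flows [0=2,1=2] -> levels [4 4 4]
  -> stable; tank 2 stays at 4 > 3
Tank 2 never reaches <=3 within 15 steps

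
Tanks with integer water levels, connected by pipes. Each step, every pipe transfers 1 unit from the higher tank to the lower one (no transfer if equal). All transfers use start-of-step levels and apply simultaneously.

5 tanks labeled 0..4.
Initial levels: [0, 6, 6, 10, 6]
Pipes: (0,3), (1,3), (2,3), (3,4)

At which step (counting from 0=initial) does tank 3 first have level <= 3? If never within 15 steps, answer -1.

Answer: -1

Derivation:
Step 1: flows [3->0,3->1,3->2,3->4] -> levels [1 7 7 6 7]
Step 2: flows [3->0,1->3,2->3,4->3] -> levels [2 6 6 8 6]
Step 3: flows [3->0,3->1,3->2,3->4] -> levels [3 7 7 4 7]
Step 4: flows [3->0,1->3,2->3,4->3] -> levels [4 6 6 6 6]
Step 5: flows [3->0,1=3,2=3,3=4] -> levels [5 6 6 5 6]
Step 6: flows [0=3,1->3,2->3,4->3] -> levels [5 5 5 8 5]
Step 7: flows [3->0,3->1,3->2,3->4] -> levels [6 6 6 4 6]
Step 8: flows [0->3,1->3,2->3,4->3] -> levels [5 5 5 8 5]
  -> period-2 cycle (repeats step 6); tank 3 never drops to <=3
Tank 3 never reaches <=3 within 15 steps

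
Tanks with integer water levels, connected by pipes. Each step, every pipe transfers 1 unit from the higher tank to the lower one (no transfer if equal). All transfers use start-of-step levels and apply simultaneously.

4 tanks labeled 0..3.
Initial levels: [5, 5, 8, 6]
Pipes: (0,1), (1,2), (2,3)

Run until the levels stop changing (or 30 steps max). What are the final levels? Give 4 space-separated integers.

Step 1: flows [0=1,2->1,2->3] -> levels [5 6 6 7]
Step 2: flows [1->0,1=2,3->2] -> levels [6 5 7 6]
Step 3: flows [0->1,2->1,2->3] -> levels [5 7 5 7]
Step 4: flows [1->0,1->2,3->2] -> levels [6 5 7 6]
  -> period-2 cycle: step 4 state = step 2 state; never stabilizes
  -> state at step 30: (30-2) mod 2 = 0, same as step 2 -> [6 5 7 6]

Answer: 6 5 7 6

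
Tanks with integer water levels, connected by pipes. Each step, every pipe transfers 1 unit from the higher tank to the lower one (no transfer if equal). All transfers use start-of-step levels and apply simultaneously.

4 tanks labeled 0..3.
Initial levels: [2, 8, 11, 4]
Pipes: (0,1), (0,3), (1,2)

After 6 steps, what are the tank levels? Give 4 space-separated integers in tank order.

Step 1: flows [1->0,3->0,2->1] -> levels [4 8 10 3]
Step 2: flows [1->0,0->3,2->1] -> levels [4 8 9 4]
Step 3: flows [1->0,0=3,2->1] -> levels [5 8 8 4]
Step 4: flows [1->0,0->3,1=2] -> levels [5 7 8 5]
Step 5: flows [1->0,0=3,2->1] -> levels [6 7 7 5]
Step 6: flows [1->0,0->3,1=2] -> levels [6 6 7 6]

Answer: 6 6 7 6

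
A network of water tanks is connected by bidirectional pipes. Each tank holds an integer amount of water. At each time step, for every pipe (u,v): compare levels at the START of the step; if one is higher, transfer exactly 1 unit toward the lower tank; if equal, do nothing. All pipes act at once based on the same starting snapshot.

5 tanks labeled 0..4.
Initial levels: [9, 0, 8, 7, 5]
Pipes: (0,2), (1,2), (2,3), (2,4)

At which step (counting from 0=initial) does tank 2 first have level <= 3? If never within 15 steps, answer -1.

Answer: 5

Derivation:
Step 1: flows [0->2,2->1,2->3,2->4] -> levels [8 1 6 8 6]
Step 2: flows [0->2,2->1,3->2,2=4] -> levels [7 2 7 7 6]
Step 3: flows [0=2,2->1,2=3,2->4] -> levels [7 3 5 7 7]
Step 4: flows [0->2,2->1,3->2,4->2] -> levels [6 4 7 6 6]
Step 5: flows [2->0,2->1,2->3,2->4] -> levels [7 5 3 7 7]
Tank 2 first reaches <=3 at step 5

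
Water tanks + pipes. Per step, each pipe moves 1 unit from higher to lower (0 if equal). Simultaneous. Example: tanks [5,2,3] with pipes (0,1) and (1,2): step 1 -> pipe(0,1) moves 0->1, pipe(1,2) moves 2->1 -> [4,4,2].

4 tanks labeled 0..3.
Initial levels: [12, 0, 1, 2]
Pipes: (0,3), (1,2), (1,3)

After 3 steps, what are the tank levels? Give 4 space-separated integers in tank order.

Step 1: flows [0->3,2->1,3->1] -> levels [11 2 0 2]
Step 2: flows [0->3,1->2,1=3] -> levels [10 1 1 3]
Step 3: flows [0->3,1=2,3->1] -> levels [9 2 1 3]

Answer: 9 2 1 3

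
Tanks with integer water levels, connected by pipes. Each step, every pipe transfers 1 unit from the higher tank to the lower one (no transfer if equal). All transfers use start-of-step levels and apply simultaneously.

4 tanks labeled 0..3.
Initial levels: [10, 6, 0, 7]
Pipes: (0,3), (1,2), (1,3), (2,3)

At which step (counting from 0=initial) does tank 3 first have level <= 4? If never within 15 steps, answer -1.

Answer: 5

Derivation:
Step 1: flows [0->3,1->2,3->1,3->2] -> levels [9 6 2 6]
Step 2: flows [0->3,1->2,1=3,3->2] -> levels [8 5 4 6]
Step 3: flows [0->3,1->2,3->1,3->2] -> levels [7 5 6 5]
Step 4: flows [0->3,2->1,1=3,2->3] -> levels [6 6 4 7]
Step 5: flows [3->0,1->2,3->1,3->2] -> levels [7 6 6 4]
Tank 3 first reaches <=4 at step 5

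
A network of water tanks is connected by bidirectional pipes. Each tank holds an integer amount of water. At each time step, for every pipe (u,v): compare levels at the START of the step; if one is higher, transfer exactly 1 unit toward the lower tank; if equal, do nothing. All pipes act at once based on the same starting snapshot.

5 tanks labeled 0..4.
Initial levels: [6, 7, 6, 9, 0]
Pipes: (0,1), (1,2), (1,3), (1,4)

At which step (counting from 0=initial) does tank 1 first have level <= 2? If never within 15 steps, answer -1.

Answer: -1

Derivation:
Step 1: flows [1->0,1->2,3->1,1->4] -> levels [7 5 7 8 1]
Step 2: flows [0->1,2->1,3->1,1->4] -> levels [6 7 6 7 2]
Step 3: flows [1->0,1->2,1=3,1->4] -> levels [7 4 7 7 3]
Step 4: flows [0->1,2->1,3->1,1->4] -> levels [6 6 6 6 4]
Step 5: flows [0=1,1=2,1=3,1->4] -> levels [6 5 6 6 5]
Step 6: flows [0->1,2->1,3->1,1=4] -> levels [5 8 5 5 5]
Step 7: flows [1->0,1->2,1->3,1->4] -> levels [6 4 6 6 6]
Step 8: flows [0->1,2->1,3->1,4->1] -> levels [5 8 5 5 5]
  -> period-2 cycle (repeats step 6); tank 1 never drops to <=2
Tank 1 never reaches <=2 within 15 steps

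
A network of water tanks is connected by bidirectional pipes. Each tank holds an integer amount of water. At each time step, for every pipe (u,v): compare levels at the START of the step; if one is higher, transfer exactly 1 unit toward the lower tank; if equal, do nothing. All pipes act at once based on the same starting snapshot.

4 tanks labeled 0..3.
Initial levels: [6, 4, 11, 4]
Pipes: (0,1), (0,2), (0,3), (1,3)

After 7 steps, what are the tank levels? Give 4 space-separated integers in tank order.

Step 1: flows [0->1,2->0,0->3,1=3] -> levels [5 5 10 5]
Step 2: flows [0=1,2->0,0=3,1=3] -> levels [6 5 9 5]
Step 3: flows [0->1,2->0,0->3,1=3] -> levels [5 6 8 6]
Step 4: flows [1->0,2->0,3->0,1=3] -> levels [8 5 7 5]
Step 5: flows [0->1,0->2,0->3,1=3] -> levels [5 6 8 6]
  -> period-2 cycle: step 5 state = step 3 state
  -> state at step 7: (7-3) mod 2 = 0, same as step 3 -> [5 6 8 6]

Answer: 5 6 8 6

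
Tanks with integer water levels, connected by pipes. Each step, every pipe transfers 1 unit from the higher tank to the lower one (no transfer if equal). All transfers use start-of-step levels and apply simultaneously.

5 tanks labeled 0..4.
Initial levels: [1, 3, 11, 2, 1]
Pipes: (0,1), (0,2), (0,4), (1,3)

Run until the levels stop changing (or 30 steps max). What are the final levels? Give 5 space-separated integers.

Step 1: flows [1->0,2->0,0=4,1->3] -> levels [3 1 10 3 1]
Step 2: flows [0->1,2->0,0->4,3->1] -> levels [2 3 9 2 2]
Step 3: flows [1->0,2->0,0=4,1->3] -> levels [4 1 8 3 2]
Step 4: flows [0->1,2->0,0->4,3->1] -> levels [3 3 7 2 3]
Step 5: flows [0=1,2->0,0=4,1->3] -> levels [4 2 6 3 3]
Step 6: flows [0->1,2->0,0->4,3->1] -> levels [3 4 5 2 4]
Step 7: flows [1->0,2->0,4->0,1->3] -> levels [6 2 4 3 3]
Step 8: flows [0->1,0->2,0->4,3->1] -> levels [3 4 5 2 4]
  -> period-2 cycle: step 8 state = step 6 state; never stabilizes
  -> state at step 30: (30-6) mod 2 = 0, same as step 6 -> [3 4 5 2 4]

Answer: 3 4 5 2 4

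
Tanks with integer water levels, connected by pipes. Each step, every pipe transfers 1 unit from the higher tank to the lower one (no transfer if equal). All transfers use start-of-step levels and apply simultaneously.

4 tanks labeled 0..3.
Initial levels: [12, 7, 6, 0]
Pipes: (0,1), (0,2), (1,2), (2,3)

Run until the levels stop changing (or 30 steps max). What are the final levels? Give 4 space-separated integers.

Answer: 6 6 7 6

Derivation:
Step 1: flows [0->1,0->2,1->2,2->3] -> levels [10 7 7 1]
Step 2: flows [0->1,0->2,1=2,2->3] -> levels [8 8 7 2]
Step 3: flows [0=1,0->2,1->2,2->3] -> levels [7 7 8 3]
Step 4: flows [0=1,2->0,2->1,2->3] -> levels [8 8 5 4]
Step 5: flows [0=1,0->2,1->2,2->3] -> levels [7 7 6 5]
Step 6: flows [0=1,0->2,1->2,2->3] -> levels [6 6 7 6]
Step 7: flows [0=1,2->0,2->1,2->3] -> levels [7 7 4 7]
Step 8: flows [0=1,0->2,1->2,3->2] -> levels [6 6 7 6]
  -> period-2 cycle: step 8 state = step 6 state; never stabilizes
  -> state at step 30: (30-6) mod 2 = 0, same as step 6 -> [6 6 7 6]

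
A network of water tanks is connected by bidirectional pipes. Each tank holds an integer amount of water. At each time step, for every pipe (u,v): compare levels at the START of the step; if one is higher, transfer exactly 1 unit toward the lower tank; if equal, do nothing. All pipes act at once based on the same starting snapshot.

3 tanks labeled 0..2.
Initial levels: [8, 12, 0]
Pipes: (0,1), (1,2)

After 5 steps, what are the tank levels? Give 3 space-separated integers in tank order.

Answer: 8 7 5

Derivation:
Step 1: flows [1->0,1->2] -> levels [9 10 1]
Step 2: flows [1->0,1->2] -> levels [10 8 2]
Step 3: flows [0->1,1->2] -> levels [9 8 3]
Step 4: flows [0->1,1->2] -> levels [8 8 4]
Step 5: flows [0=1,1->2] -> levels [8 7 5]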